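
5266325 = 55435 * 95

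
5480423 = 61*89843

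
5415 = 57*95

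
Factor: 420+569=989=   23^1*43^1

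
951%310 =21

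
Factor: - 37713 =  - 3^1*13^1*967^1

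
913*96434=88044242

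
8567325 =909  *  9425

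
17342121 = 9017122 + 8324999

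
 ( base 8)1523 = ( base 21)1jb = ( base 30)SB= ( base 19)26F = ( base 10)851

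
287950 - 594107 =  - 306157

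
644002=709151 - 65149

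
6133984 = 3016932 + 3117052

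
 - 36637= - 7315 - 29322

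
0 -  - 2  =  2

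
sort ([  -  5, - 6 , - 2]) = [ - 6, -5,  -  2]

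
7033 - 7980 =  - 947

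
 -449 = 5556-6005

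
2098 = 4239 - 2141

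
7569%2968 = 1633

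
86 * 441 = 37926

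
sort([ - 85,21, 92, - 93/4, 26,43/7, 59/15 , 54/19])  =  [-85, - 93/4, 54/19,59/15,43/7, 21,26,92]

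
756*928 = 701568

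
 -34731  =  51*( - 681) 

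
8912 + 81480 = 90392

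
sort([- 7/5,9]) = [ - 7/5, 9]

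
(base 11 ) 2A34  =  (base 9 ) 5323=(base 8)7505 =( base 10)3909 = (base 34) 3cx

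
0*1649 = 0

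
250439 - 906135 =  - 655696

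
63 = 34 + 29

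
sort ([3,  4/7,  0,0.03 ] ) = [0,0.03, 4/7, 3]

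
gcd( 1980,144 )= 36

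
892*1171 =1044532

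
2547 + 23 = 2570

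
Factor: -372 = - 2^2*3^1*31^1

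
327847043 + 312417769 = 640264812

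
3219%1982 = 1237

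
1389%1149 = 240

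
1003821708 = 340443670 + 663378038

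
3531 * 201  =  709731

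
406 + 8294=8700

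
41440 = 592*70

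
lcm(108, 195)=7020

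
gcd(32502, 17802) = 6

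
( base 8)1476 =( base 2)1100111110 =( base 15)3A5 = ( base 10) 830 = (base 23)1d2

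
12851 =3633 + 9218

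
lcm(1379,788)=5516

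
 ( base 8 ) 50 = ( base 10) 40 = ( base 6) 104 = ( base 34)16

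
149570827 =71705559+77865268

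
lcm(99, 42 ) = 1386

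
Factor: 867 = 3^1*17^2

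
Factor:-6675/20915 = - 3^1*5^1 * 47^( - 1) =- 15/47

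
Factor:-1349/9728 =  - 2^(-9)*71^1= -71/512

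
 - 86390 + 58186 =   -  28204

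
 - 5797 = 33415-39212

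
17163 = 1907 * 9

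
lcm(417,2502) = 2502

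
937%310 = 7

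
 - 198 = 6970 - 7168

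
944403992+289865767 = 1234269759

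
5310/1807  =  2 + 1696/1807= 2.94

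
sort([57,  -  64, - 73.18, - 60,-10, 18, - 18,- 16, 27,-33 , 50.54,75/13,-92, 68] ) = [ - 92, - 73.18 , - 64, - 60,- 33, - 18, - 16, - 10, 75/13, 18, 27,  50.54, 57  ,  68] 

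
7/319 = 7/319 = 0.02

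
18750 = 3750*5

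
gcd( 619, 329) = 1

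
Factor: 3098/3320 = 1549/1660 = 2^(-2)*5^(  -  1)*83^( - 1)*1549^1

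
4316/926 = 2158/463 = 4.66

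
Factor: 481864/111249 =2^3  *3^( - 2 ) * 29^1*31^1 * 47^( - 1)*67^1 * 263^ ( - 1 )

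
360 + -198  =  162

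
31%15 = 1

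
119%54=11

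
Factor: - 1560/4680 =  - 1/3  =  - 3^ (  -  1) 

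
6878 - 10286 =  - 3408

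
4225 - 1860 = 2365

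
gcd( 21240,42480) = 21240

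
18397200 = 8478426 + 9918774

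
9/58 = 9/58 = 0.16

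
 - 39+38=-1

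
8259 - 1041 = 7218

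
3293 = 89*37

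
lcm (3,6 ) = 6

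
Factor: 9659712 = 2^6*3^1*50311^1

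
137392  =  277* 496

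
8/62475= 8/62475 = 0.00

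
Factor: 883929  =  3^1*47^1 * 6269^1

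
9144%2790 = 774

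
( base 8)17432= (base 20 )JI2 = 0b1111100011010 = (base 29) 9DG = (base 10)7962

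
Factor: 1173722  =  2^1*11^1*31^1*1721^1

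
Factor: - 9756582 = -2^1*3^1*  11^1*147827^1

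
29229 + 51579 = 80808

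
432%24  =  0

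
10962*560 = 6138720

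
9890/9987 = 9890/9987 = 0.99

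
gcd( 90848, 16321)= 1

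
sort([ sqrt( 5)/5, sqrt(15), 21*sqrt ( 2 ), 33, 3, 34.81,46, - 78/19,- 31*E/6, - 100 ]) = [ - 100, - 31 * E/6, - 78/19,sqrt(5)/5, 3, sqrt( 15),  21*sqrt(2), 33, 34.81, 46] 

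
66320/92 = 720 + 20/23 = 720.87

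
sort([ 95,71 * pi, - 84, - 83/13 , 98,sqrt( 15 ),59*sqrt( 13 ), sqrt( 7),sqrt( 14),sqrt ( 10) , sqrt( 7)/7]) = [ - 84, - 83/13,sqrt ( 7 ) /7,sqrt( 7 ),sqrt( 10),sqrt(14) , sqrt (15 ),95,98,59*sqrt( 13 ), 71*pi] 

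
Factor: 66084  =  2^2*3^1*5507^1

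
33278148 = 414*80382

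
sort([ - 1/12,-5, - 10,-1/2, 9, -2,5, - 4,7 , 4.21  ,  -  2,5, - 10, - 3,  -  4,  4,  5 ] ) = [ - 10, - 10, - 5, - 4, - 4, - 3,-2, - 2, - 1/2, - 1/12,  4, 4.21,5,5,5,7, 9]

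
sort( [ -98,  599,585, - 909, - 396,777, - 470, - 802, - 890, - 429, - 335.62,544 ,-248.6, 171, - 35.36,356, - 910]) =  [ - 910, - 909, - 890, - 802, - 470,-429,- 396, - 335.62, - 248.6,  -  98 , - 35.36 , 171, 356,544,585,599,777] 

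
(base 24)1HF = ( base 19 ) 2eb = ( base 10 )999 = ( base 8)1747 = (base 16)3e7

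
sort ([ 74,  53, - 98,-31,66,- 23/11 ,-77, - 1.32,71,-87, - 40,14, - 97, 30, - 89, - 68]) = [ - 98, - 97, - 89, - 87, - 77,  -  68, - 40, - 31  ,  -  23/11,- 1.32 , 14 , 30, 53, 66,71 , 74]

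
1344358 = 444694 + 899664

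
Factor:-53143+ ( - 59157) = - 2^2* 5^2*1123^1 = -112300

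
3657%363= 27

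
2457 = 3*819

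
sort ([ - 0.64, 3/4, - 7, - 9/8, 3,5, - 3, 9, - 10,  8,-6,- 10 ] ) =[ - 10, - 10, - 7,-6  ,-3,-9/8,  -  0.64, 3/4, 3,  5,8, 9] 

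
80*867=69360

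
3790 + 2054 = 5844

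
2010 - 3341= - 1331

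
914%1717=914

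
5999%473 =323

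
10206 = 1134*9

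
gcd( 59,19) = 1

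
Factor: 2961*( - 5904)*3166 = -2^5 * 3^4 * 7^1* 41^1*  47^1*1583^1=-  55347201504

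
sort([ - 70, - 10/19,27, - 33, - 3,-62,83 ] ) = [ - 70, - 62, - 33, - 3, - 10/19, 27,83]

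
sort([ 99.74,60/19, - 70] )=[ - 70,60/19, 99.74] 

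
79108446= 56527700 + 22580746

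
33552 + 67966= 101518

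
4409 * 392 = 1728328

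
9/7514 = 9/7514 = 0.00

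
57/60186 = 19/20062 = 0.00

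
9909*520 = 5152680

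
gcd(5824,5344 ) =32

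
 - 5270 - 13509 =-18779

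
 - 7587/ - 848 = 8  +  803/848 = 8.95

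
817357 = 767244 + 50113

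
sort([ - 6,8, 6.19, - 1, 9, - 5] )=[ - 6,  -  5 , - 1, 6.19, 8, 9] 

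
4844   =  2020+2824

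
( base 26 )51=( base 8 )203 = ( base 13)a1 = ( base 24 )5B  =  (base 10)131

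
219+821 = 1040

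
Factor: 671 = 11^1*61^1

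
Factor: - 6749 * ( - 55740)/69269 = 2^2*3^1*5^1*17^1*113^( -1)*397^1*613^( - 1 ) * 929^1 = 376189260/69269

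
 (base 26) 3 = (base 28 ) 3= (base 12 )3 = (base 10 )3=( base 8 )3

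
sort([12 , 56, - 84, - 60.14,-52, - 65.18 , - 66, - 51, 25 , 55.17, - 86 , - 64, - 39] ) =[ - 86,-84, -66, - 65.18 , - 64, - 60.14 , - 52 , - 51, - 39 , 12 , 25,55.17,56]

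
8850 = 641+8209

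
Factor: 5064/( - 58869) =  - 8/93 = - 2^3*3^( - 1)*31^(  -  1 ) 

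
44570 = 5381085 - 5336515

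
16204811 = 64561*251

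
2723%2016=707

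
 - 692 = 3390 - 4082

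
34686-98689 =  - 64003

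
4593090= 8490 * 541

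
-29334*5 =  - 146670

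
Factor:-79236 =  - 2^2*3^2 * 31^1*71^1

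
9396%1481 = 510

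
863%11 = 5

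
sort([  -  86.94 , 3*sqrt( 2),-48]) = [ - 86.94 , - 48,3*sqrt (2) ]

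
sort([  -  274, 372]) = [ - 274,372]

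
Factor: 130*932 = 2^3*5^1*13^1*233^1 = 121160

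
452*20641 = 9329732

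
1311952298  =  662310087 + 649642211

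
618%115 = 43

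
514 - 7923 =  - 7409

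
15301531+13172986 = 28474517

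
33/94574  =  33/94574 = 0.00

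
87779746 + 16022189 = 103801935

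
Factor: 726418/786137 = 2^1*7^1 * 11^( - 1)*53^1*73^( - 1 ) = 742/803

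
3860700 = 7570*510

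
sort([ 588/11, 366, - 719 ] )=[ - 719, 588/11,366]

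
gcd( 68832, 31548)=2868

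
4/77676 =1/19419 = 0.00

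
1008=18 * 56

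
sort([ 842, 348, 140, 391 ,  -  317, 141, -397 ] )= [-397,-317, 140,141,348, 391,842]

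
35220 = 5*7044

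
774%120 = 54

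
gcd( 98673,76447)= 1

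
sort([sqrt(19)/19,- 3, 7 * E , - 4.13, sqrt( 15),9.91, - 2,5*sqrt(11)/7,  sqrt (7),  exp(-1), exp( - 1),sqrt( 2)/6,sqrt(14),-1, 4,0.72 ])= [-4.13,-3,-2, - 1, sqrt(19)/19,sqrt(2) /6,exp(-1), exp(- 1),0.72,5 * sqrt(11 ) /7, sqrt(7 ),sqrt( 14), sqrt( 15), 4, 9.91,7 * E] 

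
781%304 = 173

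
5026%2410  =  206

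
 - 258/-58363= 258/58363 = 0.00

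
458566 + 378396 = 836962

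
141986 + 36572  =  178558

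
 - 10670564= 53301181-63971745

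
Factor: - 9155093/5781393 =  - 3^( - 2)*19^1*43^( - 1)*14939^( - 1) * 481847^1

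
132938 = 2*66469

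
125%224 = 125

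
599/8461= 599/8461 = 0.07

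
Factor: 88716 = 2^2 *3^1*7393^1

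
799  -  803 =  - 4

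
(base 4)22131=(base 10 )669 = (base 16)29D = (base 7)1644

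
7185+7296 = 14481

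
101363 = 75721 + 25642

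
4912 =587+4325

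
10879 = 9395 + 1484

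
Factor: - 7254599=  - 11^1*19^1*103^1 * 337^1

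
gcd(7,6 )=1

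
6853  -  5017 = 1836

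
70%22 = 4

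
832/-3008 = -13/47 = -  0.28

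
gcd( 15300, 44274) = 6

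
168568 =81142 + 87426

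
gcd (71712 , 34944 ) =96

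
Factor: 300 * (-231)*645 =  -  44698500 = -  2^2*3^3*5^3*7^1*11^1*43^1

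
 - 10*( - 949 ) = 9490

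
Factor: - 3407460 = -2^2*3^1 * 5^1*7^2 * 19^1*61^1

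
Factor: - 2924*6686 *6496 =  -  126995916544 = -2^8*7^1*17^1*29^1*43^1*3343^1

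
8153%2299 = 1256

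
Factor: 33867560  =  2^3*5^1*846689^1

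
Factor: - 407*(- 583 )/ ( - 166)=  - 2^( - 1)*11^2*37^1*53^1*83^( - 1) = - 237281/166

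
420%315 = 105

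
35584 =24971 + 10613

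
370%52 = 6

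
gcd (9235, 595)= 5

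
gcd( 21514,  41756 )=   2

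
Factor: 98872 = 2^3 * 17^1*727^1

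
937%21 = 13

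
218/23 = 9 + 11/23 = 9.48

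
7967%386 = 247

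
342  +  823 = 1165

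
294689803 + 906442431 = 1201132234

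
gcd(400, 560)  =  80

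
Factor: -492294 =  -2^1 *3^1*11^1*7459^1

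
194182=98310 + 95872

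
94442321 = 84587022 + 9855299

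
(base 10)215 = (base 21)A5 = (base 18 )BH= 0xD7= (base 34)6b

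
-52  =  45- 97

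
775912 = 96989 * 8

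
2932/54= 54 + 8/27 = 54.30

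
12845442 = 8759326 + 4086116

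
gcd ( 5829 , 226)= 1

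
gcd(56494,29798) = 94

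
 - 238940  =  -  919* 260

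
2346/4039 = 2346/4039=   0.58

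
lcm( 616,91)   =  8008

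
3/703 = 3/703 = 0.00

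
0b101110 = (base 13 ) 37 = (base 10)46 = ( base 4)232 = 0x2E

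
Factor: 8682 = 2^1 *3^1*1447^1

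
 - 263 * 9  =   - 2367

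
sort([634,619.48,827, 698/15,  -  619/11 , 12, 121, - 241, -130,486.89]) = [ - 241, - 130, - 619/11, 12,  698/15,121, 486.89,619.48,634,827 ] 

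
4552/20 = 227 + 3/5  =  227.60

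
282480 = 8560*33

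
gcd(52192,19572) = 6524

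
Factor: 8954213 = 8954213^1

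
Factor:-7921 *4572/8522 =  - 2^1 * 3^2*89^2*127^1 *4261^(-1 ) = - 18107406/4261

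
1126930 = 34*33145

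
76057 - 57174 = 18883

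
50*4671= 233550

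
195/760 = 39/152 = 0.26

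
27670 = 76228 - 48558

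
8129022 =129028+7999994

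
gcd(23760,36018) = 54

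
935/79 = 935/79=11.84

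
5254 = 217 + 5037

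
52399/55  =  952 + 39/55 = 952.71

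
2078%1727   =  351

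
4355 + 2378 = 6733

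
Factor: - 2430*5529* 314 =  -2^2 * 3^6*5^1*19^1*97^1*157^1=- 4218737580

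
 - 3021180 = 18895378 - 21916558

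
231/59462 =231/59462 =0.00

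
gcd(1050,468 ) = 6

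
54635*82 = 4480070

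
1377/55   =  1377/55  =  25.04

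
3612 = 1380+2232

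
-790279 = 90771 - 881050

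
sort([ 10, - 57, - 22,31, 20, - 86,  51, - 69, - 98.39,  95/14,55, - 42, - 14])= [-98.39,-86, - 69, - 57, - 42, - 22, - 14, 95/14, 10,20 , 31,51,  55] 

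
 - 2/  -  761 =2/761  =  0.00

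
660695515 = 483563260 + 177132255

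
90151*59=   5318909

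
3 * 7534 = 22602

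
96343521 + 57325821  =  153669342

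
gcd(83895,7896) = 987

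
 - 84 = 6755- 6839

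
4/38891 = 4/38891 = 0.00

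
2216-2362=  -  146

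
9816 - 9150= 666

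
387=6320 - 5933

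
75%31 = 13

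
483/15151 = 483/15151 = 0.03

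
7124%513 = 455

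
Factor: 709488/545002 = 2^3*3^2*13^1*719^( -1)  =  936/719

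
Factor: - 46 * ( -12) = 2^3 * 3^1*23^1 = 552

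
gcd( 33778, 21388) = 2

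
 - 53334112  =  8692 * (- 6136 ) 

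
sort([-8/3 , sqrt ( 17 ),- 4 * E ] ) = [ - 4*E,- 8/3,sqrt( 17) ]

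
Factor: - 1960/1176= - 3^( -1) * 5^1 = -5/3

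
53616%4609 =2917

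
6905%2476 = 1953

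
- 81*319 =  - 25839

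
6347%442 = 159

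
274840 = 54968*5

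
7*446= 3122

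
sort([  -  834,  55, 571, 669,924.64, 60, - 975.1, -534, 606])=[ -975.1 , -834, - 534,  55,  60,571 , 606, 669,924.64] 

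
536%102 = 26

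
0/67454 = 0 = 0.00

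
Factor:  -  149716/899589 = -2^2 * 3^( - 1) *7^1*17^( -1) *31^( - 1)*569^( - 1)*5347^1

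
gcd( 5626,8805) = 1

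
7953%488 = 145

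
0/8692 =0  =  0.00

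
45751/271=45751/271=168.82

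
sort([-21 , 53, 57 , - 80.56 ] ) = [- 80.56, - 21, 53,57]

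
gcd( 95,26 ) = 1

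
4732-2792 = 1940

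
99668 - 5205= 94463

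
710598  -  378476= 332122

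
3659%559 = 305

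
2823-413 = 2410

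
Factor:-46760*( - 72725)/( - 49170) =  -340062100/4917 = - 2^2*3^ ( - 1)*5^2 * 7^1*11^( - 1)* 149^( - 1)*167^1 * 2909^1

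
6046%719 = 294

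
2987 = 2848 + 139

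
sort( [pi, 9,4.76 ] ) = [ pi  ,  4.76, 9] 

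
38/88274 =1/2323   =  0.00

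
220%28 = 24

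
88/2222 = 4/101 = 0.04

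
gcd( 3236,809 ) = 809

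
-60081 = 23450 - 83531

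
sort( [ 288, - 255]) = [ - 255, 288] 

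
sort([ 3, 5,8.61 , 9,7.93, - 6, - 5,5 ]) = [ - 6, - 5,3,5, 5, 7.93 , 8.61,  9] 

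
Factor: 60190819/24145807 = 7^( - 1)*13^1*31^( - 1 ) * 111271^( - 1)* 4630063^1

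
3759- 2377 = 1382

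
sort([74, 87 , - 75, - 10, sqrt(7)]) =[-75,  -  10,sqrt ( 7), 74, 87 ]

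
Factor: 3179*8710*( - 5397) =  - 2^1*3^1 * 5^1*7^1*11^1*13^1*17^2*67^1*257^1  =  - 149438018730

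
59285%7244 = 1333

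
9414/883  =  10 + 584/883 =10.66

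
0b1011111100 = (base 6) 3312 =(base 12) 538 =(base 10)764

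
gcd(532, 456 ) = 76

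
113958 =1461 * 78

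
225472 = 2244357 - 2018885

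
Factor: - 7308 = -2^2*3^2*7^1*29^1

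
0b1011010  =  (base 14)66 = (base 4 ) 1122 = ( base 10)90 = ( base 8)132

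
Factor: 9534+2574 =12108 =2^2*3^1*1009^1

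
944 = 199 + 745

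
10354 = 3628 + 6726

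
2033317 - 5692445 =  - 3659128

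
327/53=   327/53 = 6.17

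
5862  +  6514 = 12376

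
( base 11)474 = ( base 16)235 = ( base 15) 27a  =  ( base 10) 565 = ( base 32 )hl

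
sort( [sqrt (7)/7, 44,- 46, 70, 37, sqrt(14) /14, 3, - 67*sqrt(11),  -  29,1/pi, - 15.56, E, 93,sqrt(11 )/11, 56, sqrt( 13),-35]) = [-67*sqrt(11 ), -46, - 35, - 29,-15.56, sqrt( 14 )/14, sqrt (11 )/11,1/pi, sqrt(7) /7, E, 3, sqrt(13), 37,  44,56, 70 , 93]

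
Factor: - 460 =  - 2^2*5^1*23^1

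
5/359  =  5/359  =  0.01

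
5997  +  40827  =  46824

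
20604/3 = 6868= 6868.00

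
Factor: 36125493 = 3^1*17^1*708343^1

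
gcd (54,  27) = 27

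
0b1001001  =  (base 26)2L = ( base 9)81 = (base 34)25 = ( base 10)73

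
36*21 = 756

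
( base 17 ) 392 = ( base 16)3FE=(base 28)18E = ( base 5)13042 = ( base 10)1022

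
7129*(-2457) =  - 17515953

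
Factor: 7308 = 2^2*  3^2*7^1*29^1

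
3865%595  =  295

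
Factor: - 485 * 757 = - 367145 = - 5^1*97^1*757^1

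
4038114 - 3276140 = 761974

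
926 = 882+44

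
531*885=469935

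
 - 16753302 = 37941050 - 54694352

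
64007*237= 15169659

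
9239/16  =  577 + 7/16  =  577.44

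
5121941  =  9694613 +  - 4572672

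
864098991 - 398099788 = 465999203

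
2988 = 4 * 747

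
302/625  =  302/625 = 0.48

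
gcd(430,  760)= 10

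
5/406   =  5/406=0.01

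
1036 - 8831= - 7795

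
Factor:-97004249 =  - 97004249^1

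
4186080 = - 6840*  ( - 612 ) 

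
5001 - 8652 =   -  3651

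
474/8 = 59 + 1/4 = 59.25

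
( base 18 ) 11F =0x165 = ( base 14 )1B7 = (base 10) 357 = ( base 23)FC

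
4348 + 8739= 13087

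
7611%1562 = 1363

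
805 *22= 17710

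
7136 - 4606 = 2530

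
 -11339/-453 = 11339/453 = 25.03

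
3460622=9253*374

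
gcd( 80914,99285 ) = 1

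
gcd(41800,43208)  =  88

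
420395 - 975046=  - 554651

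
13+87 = 100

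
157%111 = 46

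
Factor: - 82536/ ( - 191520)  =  181/420 = 2^( - 2)*3^( - 1) * 5^( - 1 )*7^( - 1 )*  181^1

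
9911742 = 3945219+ 5966523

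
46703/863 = 54 + 101/863 = 54.12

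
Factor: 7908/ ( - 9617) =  - 2^2*3^1*59^( - 1)*163^(- 1)*659^1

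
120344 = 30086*4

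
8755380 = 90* 97282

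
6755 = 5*1351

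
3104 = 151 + 2953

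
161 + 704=865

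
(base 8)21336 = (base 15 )29a1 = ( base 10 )8926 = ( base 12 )51ba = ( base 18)199g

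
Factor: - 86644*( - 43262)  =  2^3*97^1*223^1*21661^1 = 3748392728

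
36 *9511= 342396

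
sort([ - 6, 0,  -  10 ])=[ - 10, - 6, 0] 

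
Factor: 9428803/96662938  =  2^( - 1 ) * 277^1 * 34039^1*48331469^(-1) 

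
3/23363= 3/23363 = 0.00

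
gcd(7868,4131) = 1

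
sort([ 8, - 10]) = [ - 10, 8]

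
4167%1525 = 1117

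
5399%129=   110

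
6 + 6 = 12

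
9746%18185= 9746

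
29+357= 386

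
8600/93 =92 + 44/93= 92.47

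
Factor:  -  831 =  - 3^1 * 277^1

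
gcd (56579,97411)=29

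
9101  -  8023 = 1078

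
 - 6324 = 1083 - 7407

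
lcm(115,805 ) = 805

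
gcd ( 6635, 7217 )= 1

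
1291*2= 2582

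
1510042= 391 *3862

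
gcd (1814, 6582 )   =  2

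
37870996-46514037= - 8643041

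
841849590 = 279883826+561965764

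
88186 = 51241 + 36945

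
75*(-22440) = -1683000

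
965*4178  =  4031770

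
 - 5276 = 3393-8669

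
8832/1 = 8832 =8832.00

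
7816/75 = 7816/75  =  104.21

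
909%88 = 29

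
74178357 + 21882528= 96060885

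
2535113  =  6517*389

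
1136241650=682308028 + 453933622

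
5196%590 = 476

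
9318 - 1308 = 8010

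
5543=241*23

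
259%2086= 259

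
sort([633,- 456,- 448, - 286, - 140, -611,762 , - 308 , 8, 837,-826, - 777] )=[ - 826, - 777, - 611, - 456, - 448,-308, - 286,-140,8, 633, 762,837 ] 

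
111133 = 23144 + 87989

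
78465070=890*88163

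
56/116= 14/29 = 0.48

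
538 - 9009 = - 8471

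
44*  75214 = 3309416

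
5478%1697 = 387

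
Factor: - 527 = - 17^1 * 31^1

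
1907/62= 1907/62 = 30.76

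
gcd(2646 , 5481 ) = 189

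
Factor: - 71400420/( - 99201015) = 1586676/2204467 = 2^2* 3^1*7^1*13^1*137^( - 1)*1453^1*16091^(-1)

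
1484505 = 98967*15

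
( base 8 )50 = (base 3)1111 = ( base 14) 2c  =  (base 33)17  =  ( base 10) 40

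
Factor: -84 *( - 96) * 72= 580608 = 2^10*3^4 * 7^1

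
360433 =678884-318451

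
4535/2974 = 1 + 1561/2974= 1.52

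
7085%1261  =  780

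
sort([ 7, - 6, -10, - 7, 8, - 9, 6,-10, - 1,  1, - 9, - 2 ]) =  [ - 10, - 10, - 9, - 9, - 7, - 6, - 2, - 1,1,6, 7, 8] 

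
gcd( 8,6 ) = 2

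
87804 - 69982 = 17822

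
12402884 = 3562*3482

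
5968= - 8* ( - 746)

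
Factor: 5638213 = 7^1 *251^1*3209^1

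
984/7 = 984/7 = 140.57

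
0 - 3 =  - 3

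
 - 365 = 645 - 1010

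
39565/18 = 39565/18  =  2198.06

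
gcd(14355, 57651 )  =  33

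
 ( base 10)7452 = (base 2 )1110100011100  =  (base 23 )e20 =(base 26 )B0G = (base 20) ICC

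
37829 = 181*209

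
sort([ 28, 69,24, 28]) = [24,28,28 , 69 ]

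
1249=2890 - 1641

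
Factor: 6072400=2^4*5^2*17^1 * 19^1*47^1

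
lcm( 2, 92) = 92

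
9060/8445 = 604/563 =1.07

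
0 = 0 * 785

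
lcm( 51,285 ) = 4845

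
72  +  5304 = 5376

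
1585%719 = 147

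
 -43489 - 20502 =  - 63991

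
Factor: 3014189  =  3014189^1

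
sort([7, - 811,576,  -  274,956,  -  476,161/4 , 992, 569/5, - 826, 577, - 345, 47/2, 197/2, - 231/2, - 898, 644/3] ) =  [-898, - 826, - 811  ,-476,-345,  -  274, - 231/2 , 7,  47/2,  161/4, 197/2, 569/5,  644/3, 576,577, 956, 992 ]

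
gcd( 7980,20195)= 35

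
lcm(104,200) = 2600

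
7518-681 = 6837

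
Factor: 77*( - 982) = -75614 = - 2^1*7^1*11^1 * 491^1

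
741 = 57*13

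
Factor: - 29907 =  - 3^2 * 3323^1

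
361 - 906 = -545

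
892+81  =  973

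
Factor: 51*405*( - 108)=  - 2230740 = -2^2*3^8 * 5^1*17^1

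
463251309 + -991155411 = -527904102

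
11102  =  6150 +4952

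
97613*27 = 2635551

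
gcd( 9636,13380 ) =12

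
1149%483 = 183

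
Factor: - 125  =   - 5^3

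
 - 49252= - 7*7036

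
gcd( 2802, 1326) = 6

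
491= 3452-2961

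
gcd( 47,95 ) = 1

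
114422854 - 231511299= - 117088445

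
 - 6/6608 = - 3/3304 = - 0.00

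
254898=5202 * 49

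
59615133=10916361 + 48698772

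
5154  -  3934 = 1220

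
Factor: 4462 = 2^1*23^1*97^1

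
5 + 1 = 6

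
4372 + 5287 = 9659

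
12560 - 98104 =  -  85544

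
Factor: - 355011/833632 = -2^ ( - 5 )*3^1 * 17^1*109^ ( - 1 )*239^( - 1 )*6961^1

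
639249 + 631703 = 1270952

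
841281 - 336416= 504865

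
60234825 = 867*69475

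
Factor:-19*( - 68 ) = 1292 = 2^2*17^1*19^1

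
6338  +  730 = 7068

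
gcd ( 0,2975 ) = 2975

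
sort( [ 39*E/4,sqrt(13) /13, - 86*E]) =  [ - 86 * E,sqrt( 13 ) /13, 39*E/4] 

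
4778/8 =597 + 1/4 = 597.25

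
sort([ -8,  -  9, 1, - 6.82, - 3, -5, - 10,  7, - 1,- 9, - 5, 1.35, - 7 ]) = [ - 10, - 9,-9, - 8,-7, - 6.82,  -  5, - 5, - 3,-1 , 1, 1.35,7 ]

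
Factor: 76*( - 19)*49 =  -2^2  *7^2*19^2 = - 70756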